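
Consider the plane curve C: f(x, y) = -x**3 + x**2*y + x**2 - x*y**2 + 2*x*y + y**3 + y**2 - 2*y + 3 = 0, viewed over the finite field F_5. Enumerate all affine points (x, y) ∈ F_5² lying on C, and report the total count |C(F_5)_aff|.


Affine F_5-points: {(0, 4), (1, 1), (2, 1), (2, 2), (2, 3), (3, 0), (4, 0), (4, 1), (4, 2)}; count = 9.

For each of the 25 pairs (x, y) ∈ F_5², evaluate f(x, y) mod 5. Record the zeros.
  x = 0: [0↦3, 1↦3, 2↦1, 3↦3, 4↦0]  zeros at y ∈ {4}
  x = 1: [0↦3, 1↦0, 2↦3, 3↦3, 4↦1]  zeros at y ∈ {1}
  x = 2: [0↦4, 1↦0, 2↦0, 3↦0, 4↦1]  zeros at y ∈ {1, 2, 3}
  x = 3: [0↦0, 1↦2, 2↦1, 3↦3, 4↦4]  zeros at y ∈ {0}
  x = 4: [0↦0, 1↦0, 2↦0, 3↦1, 4↦4]  zeros at y ∈ {0, 1, 2}
Collecting zeros: affine points = {(0, 4), (1, 1), (2, 1), (2, 2), (2, 3), (3, 0), (4, 0), (4, 1), (4, 2)}.
Total count |C(F_5)_aff| = 9.


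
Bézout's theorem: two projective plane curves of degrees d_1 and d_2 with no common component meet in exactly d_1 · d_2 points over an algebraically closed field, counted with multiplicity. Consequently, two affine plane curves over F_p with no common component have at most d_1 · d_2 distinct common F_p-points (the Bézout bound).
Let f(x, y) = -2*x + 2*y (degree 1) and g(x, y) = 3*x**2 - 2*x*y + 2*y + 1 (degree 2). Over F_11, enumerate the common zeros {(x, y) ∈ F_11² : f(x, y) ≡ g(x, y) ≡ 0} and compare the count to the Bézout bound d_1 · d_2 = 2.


Common zeros: {(10, 10)}; count = 1; Bézout bound = 2.

deg(f) = 1, deg(g) = 2, so Bézout bound = 2.
Scan x ∈ F_11. For each x, list the y ∈ F_11 with f(x, y) ≡ 0 and those with g(x, y) ≡ 0 (mod 11); the common zeros in that column are the intersection.
  x = 0: f ≡ 0 at y ∈ {0}; g ≡ 0 at y ∈ {5}; common: ∅.
  x = 1: f ≡ 0 at y ∈ {1}; g ≡ 0 at y ∈ ∅; common: ∅.
  x = 2: f ≡ 0 at y ∈ {2}; g ≡ 0 at y ∈ {1}; common: ∅.
  x = 3: f ≡ 0 at y ∈ {3}; g ≡ 0 at y ∈ {7}; common: ∅.
  x = 4: f ≡ 0 at y ∈ {4}; g ≡ 0 at y ∈ {10}; common: ∅.
  x = 5: f ≡ 0 at y ∈ {5}; g ≡ 0 at y ∈ {4}; common: ∅.
  x = 6: f ≡ 0 at y ∈ {6}; g ≡ 0 at y ∈ {1}; common: ∅.
  x = 7: f ≡ 0 at y ∈ {7}; g ≡ 0 at y ∈ {5}; common: ∅.
  x = 8: f ≡ 0 at y ∈ {8}; g ≡ 0 at y ∈ {2}; common: ∅.
  x = 9: f ≡ 0 at y ∈ {9}; g ≡ 0 at y ∈ {7}; common: ∅.
  x = 10: f ≡ 0 at y ∈ {10}; g ≡ 0 at y ∈ {10}; common: {10}.
Collecting: common zeros = {(10, 10)}, so the count is 1.
Comparison with the Bézout bound: 1 ≤ 2 = deg(f)·deg(g), as expected for curves with no common component (the affine F_11-count falls short of the bound because intersections may lie at infinity, over extension fields, or carry multiplicity).


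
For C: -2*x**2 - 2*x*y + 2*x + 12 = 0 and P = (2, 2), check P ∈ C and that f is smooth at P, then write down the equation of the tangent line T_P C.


Tangent line at P: -10*x - 4*y + 28 = 0.

Step 1: f(2, 2) = 0, so P lies on C.
Step 2: partial derivatives
  f_x(x, y) = -4*x - 2*y + 2, f_y(x, y) = -2*x.
  f_x(P) = -10, f_y(P) = -4 (gradient nonzero, so P is smooth).
Step 3: tangent line at P: -10·(x − 2) + -4·(y − 2) = 0.
Expanding: -10*x - 4*y + 28 = 0.


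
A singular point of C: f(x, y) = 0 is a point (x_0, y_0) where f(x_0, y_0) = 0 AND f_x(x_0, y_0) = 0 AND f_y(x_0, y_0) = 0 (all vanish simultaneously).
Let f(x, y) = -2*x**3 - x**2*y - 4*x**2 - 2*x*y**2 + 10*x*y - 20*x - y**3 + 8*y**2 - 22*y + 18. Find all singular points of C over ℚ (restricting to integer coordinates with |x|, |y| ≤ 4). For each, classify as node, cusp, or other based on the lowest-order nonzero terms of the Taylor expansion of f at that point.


Singular points: {(-1, 3)}; classification: node.

Compute partial derivatives:
  f_x = -6*x**2 - 2*x*y - 8*x - 2*y**2 + 10*y - 20.
  f_y = -x**2 - 4*x*y + 10*x - 3*y**2 + 16*y - 22.
Scan x_0 ∈ {−4, ..., 4}. For each x_0, f_y(x_0, y) is a polynomial in y; find its integer roots y ∈ {−4, ..., 4}, then test f_x and f at those candidates.
  x = -4: f_y(-4, y) = -3*y**2 + 32*y - 78; no integer root y with |y| ≤ 4.
  x = -3: f_y(-3, y) = -3*y**2 + 28*y - 61; no integer root y with |y| ≤ 4.
  x = -2: f_y(-2, y) = -3*y**2 + 24*y - 46; no integer root y with |y| ≤ 4.
  x = -1: f_y(-1, y) = -3*y**2 + 20*y - 33; vanishes at y ∈ {3}. (-1, 3): f_x = 0, f = 0 — SINGULAR.
  x = 0: f_y(0, y) = -3*y**2 + 16*y - 22; no integer root y with |y| ≤ 4.
  x = 1: f_y(1, y) = -3*y**2 + 12*y - 13; no integer root y with |y| ≤ 4.
  x = 2: f_y(2, y) = -3*y**2 + 8*y - 6; no integer root y with |y| ≤ 4.
  x = 3: f_y(3, y) = -3*y**2 + 4*y - 1; vanishes at y ∈ {1}. (3, 1): f_x = -96 ≠ 0.
  x = 4: f_y(4, y) = 2 - 3*y**2; no integer root y with |y| ≤ 4.
Only singular point on the grid: (-1, 3).
Classify: substitute x = -1 + u, y = 3 + v and expand: f = -2*u**3 - u**2*v - u**2 - 2*u*v**2 - v**3 + v**2.
No constant or linear terms (consistent with a singular point). Quadratic part: -u**2 + v**2. Cubic part: -2*u**3 - u**2*v - 2*u*v**2 - v**3.
The quadratic part v**2 - u**2 = (v − u)(v + u) splits into two distinct linear factors, so there are two distinct tangent lines y − 3 = ±(x − -1) — this is a node (ordinary double point).
Classification: node.


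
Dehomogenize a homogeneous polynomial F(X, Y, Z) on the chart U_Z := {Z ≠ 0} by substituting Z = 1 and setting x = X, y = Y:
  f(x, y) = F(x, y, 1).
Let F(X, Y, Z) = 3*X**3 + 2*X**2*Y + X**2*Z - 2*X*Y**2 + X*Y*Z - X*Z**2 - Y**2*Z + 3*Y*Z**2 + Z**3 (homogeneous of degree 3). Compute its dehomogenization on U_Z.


f(x, y) = 3*x**3 + 2*x**2*y + x**2 - 2*x*y**2 + x*y - x - y**2 + 3*y + 1

On U_Z we set Z = 1. Each monomial c·X^i·Y^j·Z^k in F becomes c·x^i·y^j·1^k = c·x^i·y^j.
Substituting Z = 1: F(X, Y, 1) = 3*x**3 + 2*x**2*y + x**2 - 2*x*y**2 + x*y - x - y**2 + 3*y + 1.
Note: deg(f) ≤ deg(F) = 3; strict inequality happens when F is divisible by Z (lost terms).


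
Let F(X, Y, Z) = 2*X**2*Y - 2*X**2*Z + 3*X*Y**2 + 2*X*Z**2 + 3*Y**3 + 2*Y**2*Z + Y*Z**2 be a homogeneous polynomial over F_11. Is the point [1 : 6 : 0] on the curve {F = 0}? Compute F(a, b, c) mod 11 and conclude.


F(1,6,0) ≡ 9 (mod 11); P is NOT on the curve.

Evaluate F(1, 6, 0) term-by-term (mod 11).
  2*X**2*Y ↦ 2·1·6·1 = 12
  -2*X**2*Z ↦ -2·1·1·0 = 0
  3*X*Y**2 ↦ 3·1·36·1 = 108
  2*X*Z**2 ↦ 2·1·1·0 = 0
  3*Y**3 ↦ 3·1·216·1 = 648
  2*Y**2*Z ↦ 2·1·36·0 = 0
  Y*Z**2 ↦ 1·1·6·0 = 0
Sum: F(1, 6, 0) = (12) + (0) + (108) + (0) + (648) + (0) + (0) = 768.
Reducing mod 11: 768 ≡ 9 (mod 11).
Since F(a, b, c) ≡ 9 ≠ 0 (mod 11), P does NOT lie on the curve.


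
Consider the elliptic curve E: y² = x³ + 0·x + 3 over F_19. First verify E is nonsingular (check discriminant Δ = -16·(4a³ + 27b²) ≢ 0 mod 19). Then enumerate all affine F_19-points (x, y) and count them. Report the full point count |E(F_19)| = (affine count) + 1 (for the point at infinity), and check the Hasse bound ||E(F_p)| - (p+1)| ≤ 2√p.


Affine points = {(1, 2), (1, 17), (2, 7), (2, 12), (3, 7), (3, 12), (7, 2), (7, 17), (11, 2), (11, 17), (14, 7), (14, 12)}; affine count = 12; |E(F_19)| = 13.

Discriminant check: Δ ∝ 4a³ + 27b² = 4·0³ + 27·3² = 4·0 + 27·9 ≡ 15 (mod 19). Nonzero ⇒ E is nonsingular.
For each x ∈ F_19, compute rhs = x³ + 0·x + 3 mod 19, then count y ∈ F_19 with y² ≡ rhs.
  x = 0: rhs = 3, matching y values: none (0 points).
  x = 1: rhs = 4, matching y values: 2, 17 (2 points).
  x = 2: rhs = 11, matching y values: 7, 12 (2 points).
  x = 3: rhs = 11, matching y values: 7, 12 (2 points).
  x = 4: rhs = 10, matching y values: none (0 points).
  x = 5: rhs = 14, matching y values: none (0 points).
  x = 6: rhs = 10, matching y values: none (0 points).
  x = 7: rhs = 4, matching y values: 2, 17 (2 points).
  x = 8: rhs = 2, matching y values: none (0 points).
  x = 9: rhs = 10, matching y values: none (0 points).
  x = 10: rhs = 15, matching y values: none (0 points).
  x = 11: rhs = 4, matching y values: 2, 17 (2 points).
  x = 12: rhs = 2, matching y values: none (0 points).
  x = 13: rhs = 15, matching y values: none (0 points).
  x = 14: rhs = 11, matching y values: 7, 12 (2 points).
  x = 15: rhs = 15, matching y values: none (0 points).
  x = 16: rhs = 14, matching y values: none (0 points).
  x = 17: rhs = 14, matching y values: none (0 points).
  x = 18: rhs = 2, matching y values: none (0 points).
Total affine count: 12.
Full point count |E(F_19)| = 12 + 1 = 13.
Hasse bound: |13 − (19+1)| = |-7| = 7 ≤ 2√19 ≈ 8.7178 ✓.


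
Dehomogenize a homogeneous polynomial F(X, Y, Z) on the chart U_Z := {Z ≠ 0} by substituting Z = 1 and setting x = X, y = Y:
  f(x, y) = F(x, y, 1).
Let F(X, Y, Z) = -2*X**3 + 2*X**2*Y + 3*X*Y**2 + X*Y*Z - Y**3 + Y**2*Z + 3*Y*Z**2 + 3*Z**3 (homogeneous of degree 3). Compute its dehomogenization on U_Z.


f(x, y) = -2*x**3 + 2*x**2*y + 3*x*y**2 + x*y - y**3 + y**2 + 3*y + 3

On U_Z we set Z = 1. Each monomial c·X^i·Y^j·Z^k in F becomes c·x^i·y^j·1^k = c·x^i·y^j.
Substituting Z = 1: F(X, Y, 1) = -2*x**3 + 2*x**2*y + 3*x*y**2 + x*y - y**3 + y**2 + 3*y + 3.
Note: deg(f) ≤ deg(F) = 3; strict inequality happens when F is divisible by Z (lost terms).


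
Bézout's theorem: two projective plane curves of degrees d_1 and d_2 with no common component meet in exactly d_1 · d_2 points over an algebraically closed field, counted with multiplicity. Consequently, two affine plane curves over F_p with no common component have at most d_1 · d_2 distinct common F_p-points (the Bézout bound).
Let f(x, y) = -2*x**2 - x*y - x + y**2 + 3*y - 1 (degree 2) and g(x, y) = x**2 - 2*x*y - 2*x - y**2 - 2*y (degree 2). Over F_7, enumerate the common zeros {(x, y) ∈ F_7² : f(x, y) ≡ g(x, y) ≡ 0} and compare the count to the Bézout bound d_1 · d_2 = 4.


Common zeros: ∅; count = 0; Bézout bound = 4.

deg(f) = 2, deg(g) = 2, so Bézout bound = 4.
Scan x ∈ F_7. For each x, list the y ∈ F_7 with f(x, y) ≡ 0 and those with g(x, y) ≡ 0 (mod 7); the common zeros in that column are the intersection.
  x = 0: f ≡ 0 at y ∈ ∅; g ≡ 0 at y ∈ {0, 5}; common: ∅.
  x = 1: f ≡ 0 at y ∈ ∅; g ≡ 0 at y ∈ ∅; common: ∅.
  x = 2: f ≡ 0 at y ∈ ∅; g ≡ 0 at y ∈ {0, 1}; common: ∅.
  x = 3: f ≡ 0 at y ∈ {1, 6}; g ≡ 0 at y ∈ ∅; common: ∅.
  x = 4: f ≡ 0 at y ∈ {2, 6}; g ≡ 0 at y ∈ ∅; common: ∅.
  x = 5: f ≡ 0 at y ∈ {0, 2}; g ≡ 0 at y ∈ {4, 5}; common: ∅.
  x = 6: f ≡ 0 at y ∈ ∅; g ≡ 0 at y ∈ ∅; common: ∅.
Collecting: common zeros = ∅, so the count is 0.
Comparison with the Bézout bound: 0 ≤ 4 = deg(f)·deg(g), as expected for curves with no common component (the affine F_7-count falls short of the bound because intersections may lie at infinity, over extension fields, or carry multiplicity).


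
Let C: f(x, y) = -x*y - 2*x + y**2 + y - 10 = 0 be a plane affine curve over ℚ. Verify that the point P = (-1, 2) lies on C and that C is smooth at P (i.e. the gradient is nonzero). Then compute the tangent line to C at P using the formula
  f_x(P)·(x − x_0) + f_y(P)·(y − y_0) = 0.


Tangent line at P: -4*x + 6*y - 16 = 0.

Step 1: f(-1, 2) = 0, so P lies on C.
Step 2: partial derivatives
  f_x(x, y) = -y - 2, f_y(x, y) = -x + 2*y + 1.
  f_x(P) = -4, f_y(P) = 6 (gradient nonzero, so P is smooth).
Step 3: tangent line at P: -4·(x − -1) + 6·(y − 2) = 0.
Expanding: -4*x + 6*y - 16 = 0.


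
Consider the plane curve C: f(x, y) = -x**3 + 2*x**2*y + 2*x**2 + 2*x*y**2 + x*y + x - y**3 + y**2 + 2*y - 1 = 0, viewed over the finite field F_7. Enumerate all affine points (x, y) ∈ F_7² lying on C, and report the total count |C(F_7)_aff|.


Affine F_7-points: {(0, 5), (1, 6), (3, 0), (3, 3), (3, 4), (4, 4), (5, 5)}; count = 7.

For each of the 49 pairs (x, y) ∈ F_7², evaluate f(x, y) mod 7. Record the zeros.
  x = 0: [0↦6, 1↦1, 2↦6, 3↦1, 4↦1, 5↦0, 6↦6]  zeros at y ∈ {5}
  x = 1: [0↦1, 1↦1, 2↦1, 3↦2, 4↦5, 5↦4, 6↦0]  zeros at y ∈ {6}
  x = 2: [0↦1, 1↦3, 2↦2, 3↦6, 4↦2, 5↦5, 6↦2]  zeros at y ∈ ∅
  x = 3: [0↦0, 1↦1, 2↦3, 3↦0, 4↦0, 5↦4, 6↦6]  zeros at y ∈ {0, 3, 4}
  x = 4: [0↦6, 1↦3, 2↦5, 3↦6, 4↦0, 5↦2, 6↦6]  zeros at y ∈ {4}
  x = 5: [0↦6, 1↦3, 2↦2, 3↦4, 4↦3, 5↦0, 6↦3]  zeros at y ∈ {5}
  x = 6: [0↦1, 1↦2, 2↦2, 3↦2, 4↦3, 5↦6, 6↦5]  zeros at y ∈ ∅
Collecting zeros: affine points = {(0, 5), (1, 6), (3, 0), (3, 3), (3, 4), (4, 4), (5, 5)}.
Total count |C(F_7)_aff| = 7.


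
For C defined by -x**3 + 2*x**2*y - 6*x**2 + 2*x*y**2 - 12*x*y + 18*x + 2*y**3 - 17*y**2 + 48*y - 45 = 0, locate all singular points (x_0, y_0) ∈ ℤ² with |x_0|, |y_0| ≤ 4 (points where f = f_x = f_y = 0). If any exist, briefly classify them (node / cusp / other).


Singular points: {(0, 3)}; classification: cusp.

Compute partial derivatives:
  f_x = -3*x**2 + 4*x*y - 12*x + 2*y**2 - 12*y + 18.
  f_y = 2*x**2 + 4*x*y - 12*x + 6*y**2 - 34*y + 48.
Scan x_0 ∈ {−4, ..., 4}. For each x_0, f_y(x_0, y) is a polynomial in y; find its integer roots y ∈ {−4, ..., 4}, then test f_x and f at those candidates.
  x = -4: f_y(-4, y) = 6*y**2 - 50*y + 128; no integer root y with |y| ≤ 4.
  x = -3: f_y(-3, y) = 6*y**2 - 46*y + 102; no integer root y with |y| ≤ 4.
  x = -2: f_y(-2, y) = 6*y**2 - 42*y + 80; no integer root y with |y| ≤ 4.
  x = -1: f_y(-1, y) = 6*y**2 - 38*y + 62; no integer root y with |y| ≤ 4.
  x = 0: f_y(0, y) = 6*y**2 - 34*y + 48; vanishes at y ∈ {3}. (0, 3): f_x = 0, f = 0 — SINGULAR.
  x = 1: f_y(1, y) = 6*y**2 - 30*y + 38; no integer root y with |y| ≤ 4.
  x = 2: f_y(2, y) = 6*y**2 - 26*y + 32; no integer root y with |y| ≤ 4.
  x = 3: f_y(3, y) = 6*y**2 - 22*y + 30; no integer root y with |y| ≤ 4.
  x = 4: f_y(4, y) = 6*y**2 - 18*y + 32; no integer root y with |y| ≤ 4.
Only singular point on the grid: (0, 3).
Classify: substitute x = 0 + u, y = 3 + v and expand: f = -u**3 + 2*u**2*v + 2*u*v**2 + 2*v**3 + v**2.
No constant or linear terms (consistent with a singular point). Quadratic part: v**2. Cubic part: -u**3 + 2*u**2*v + 2*u*v**2 + 2*v**3.
The quadratic part v**2 is a perfect square, so there is a single (double) tangent line v = 0, i.e. y = 3. Restricting the cubic part to that line (v = 0) leaves -u**3 ≠ 0, so f is not divisible by v and the branch is v² ≈ u**3 to lowest order — this is a cusp.
Classification: cusp.


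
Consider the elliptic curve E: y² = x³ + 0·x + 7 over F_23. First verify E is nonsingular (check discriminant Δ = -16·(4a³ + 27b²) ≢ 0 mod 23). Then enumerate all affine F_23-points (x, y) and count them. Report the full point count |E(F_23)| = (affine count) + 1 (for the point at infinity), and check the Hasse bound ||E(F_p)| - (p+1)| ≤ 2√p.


Affine points = {(1, 10), (1, 13), (4, 5), (4, 18), (6, 4), (6, 19), (8, 6), (8, 17), (9, 0), (10, 8), (10, 15), (11, 2), (11, 21), (15, 1), (15, 22), (16, 3), (16, 20), (19, 9), (19, 14), (20, 7), (20, 16), (22, 11), (22, 12)}; affine count = 23; |E(F_23)| = 24.

Discriminant check: Δ ∝ 4a³ + 27b² = 4·0³ + 27·7² = 4·0 + 27·49 ≡ 12 (mod 23). Nonzero ⇒ E is nonsingular.
For each x ∈ F_23, compute rhs = x³ + 0·x + 7 mod 23, then count y ∈ F_23 with y² ≡ rhs.
  x = 0: rhs = 7, matching y values: none (0 points).
  x = 1: rhs = 8, matching y values: 10, 13 (2 points).
  x = 2: rhs = 15, matching y values: none (0 points).
  x = 3: rhs = 11, matching y values: none (0 points).
  x = 4: rhs = 2, matching y values: 5, 18 (2 points).
  x = 5: rhs = 17, matching y values: none (0 points).
  x = 6: rhs = 16, matching y values: 4, 19 (2 points).
  x = 7: rhs = 5, matching y values: none (0 points).
  x = 8: rhs = 13, matching y values: 6, 17 (2 points).
  x = 9: rhs = 0, matching y values: 0 (1 points).
  x = 10: rhs = 18, matching y values: 8, 15 (2 points).
  x = 11: rhs = 4, matching y values: 2, 21 (2 points).
  x = 12: rhs = 10, matching y values: none (0 points).
  x = 13: rhs = 19, matching y values: none (0 points).
  x = 14: rhs = 14, matching y values: none (0 points).
  x = 15: rhs = 1, matching y values: 1, 22 (2 points).
  x = 16: rhs = 9, matching y values: 3, 20 (2 points).
  x = 17: rhs = 21, matching y values: none (0 points).
  x = 18: rhs = 20, matching y values: none (0 points).
  x = 19: rhs = 12, matching y values: 9, 14 (2 points).
  x = 20: rhs = 3, matching y values: 7, 16 (2 points).
  x = 21: rhs = 22, matching y values: none (0 points).
  x = 22: rhs = 6, matching y values: 11, 12 (2 points).
Total affine count: 23.
Full point count |E(F_23)| = 23 + 1 = 24.
Hasse bound: |24 − (23+1)| = |0| = 0 ≤ 2√23 ≈ 9.5917 ✓.


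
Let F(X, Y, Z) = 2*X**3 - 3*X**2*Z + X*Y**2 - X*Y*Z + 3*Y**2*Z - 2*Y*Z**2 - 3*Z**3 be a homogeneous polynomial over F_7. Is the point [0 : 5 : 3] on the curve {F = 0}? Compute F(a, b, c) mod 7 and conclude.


F(0,5,3) ≡ 5 (mod 7); P is NOT on the curve.

Evaluate F(0, 5, 3) term-by-term (mod 7).
  2*X**3 ↦ 2·0·1·1 = 0
  -3*X**2*Z ↦ -3·0·1·3 = 0
  X*Y**2 ↦ 1·0·25·1 = 0
  -X*Y*Z ↦ -1·0·5·3 = 0
  3*Y**2*Z ↦ 3·1·25·3 = 225
  -2*Y*Z**2 ↦ -2·1·5·9 = -90
  -3*Z**3 ↦ -3·1·1·27 = -81
Sum: F(0, 5, 3) = (0) + (0) + (0) + (0) + (225) + (-90) + (-81) = 54.
Reducing mod 7: 54 ≡ 5 (mod 7).
Since F(a, b, c) ≡ 5 ≠ 0 (mod 7), P does NOT lie on the curve.


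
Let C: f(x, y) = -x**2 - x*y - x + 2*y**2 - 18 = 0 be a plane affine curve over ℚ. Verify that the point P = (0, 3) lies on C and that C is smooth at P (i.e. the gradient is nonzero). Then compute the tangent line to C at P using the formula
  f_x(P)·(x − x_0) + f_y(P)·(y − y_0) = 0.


Tangent line at P: -4*x + 12*y - 36 = 0.

Step 1: f(0, 3) = 0, so P lies on C.
Step 2: partial derivatives
  f_x(x, y) = -2*x - y - 1, f_y(x, y) = -x + 4*y.
  f_x(P) = -4, f_y(P) = 12 (gradient nonzero, so P is smooth).
Step 3: tangent line at P: -4·(x − 0) + 12·(y − 3) = 0.
Expanding: -4*x + 12*y - 36 = 0.


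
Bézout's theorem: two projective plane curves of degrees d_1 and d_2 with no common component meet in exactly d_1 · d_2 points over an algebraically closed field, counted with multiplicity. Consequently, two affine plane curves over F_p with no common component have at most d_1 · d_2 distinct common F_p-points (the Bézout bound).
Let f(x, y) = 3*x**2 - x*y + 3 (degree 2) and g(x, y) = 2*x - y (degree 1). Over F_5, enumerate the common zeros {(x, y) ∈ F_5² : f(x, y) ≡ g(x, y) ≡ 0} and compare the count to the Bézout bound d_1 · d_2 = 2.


Common zeros: ∅; count = 0; Bézout bound = 2.

deg(f) = 2, deg(g) = 1, so Bézout bound = 2.
Scan x ∈ F_5. For each x, list the y ∈ F_5 with f(x, y) ≡ 0 and those with g(x, y) ≡ 0 (mod 5); the common zeros in that column are the intersection.
  x = 0: f ≡ 0 at y ∈ ∅; g ≡ 0 at y ∈ {0}; common: ∅.
  x = 1: f ≡ 0 at y ∈ {1}; g ≡ 0 at y ∈ {2}; common: ∅.
  x = 2: f ≡ 0 at y ∈ {0}; g ≡ 0 at y ∈ {4}; common: ∅.
  x = 3: f ≡ 0 at y ∈ {0}; g ≡ 0 at y ∈ {1}; common: ∅.
  x = 4: f ≡ 0 at y ∈ {4}; g ≡ 0 at y ∈ {3}; common: ∅.
Collecting: common zeros = ∅, so the count is 0.
Comparison with the Bézout bound: 0 ≤ 2 = deg(f)·deg(g), as expected for curves with no common component (the affine F_5-count falls short of the bound because intersections may lie at infinity, over extension fields, or carry multiplicity).


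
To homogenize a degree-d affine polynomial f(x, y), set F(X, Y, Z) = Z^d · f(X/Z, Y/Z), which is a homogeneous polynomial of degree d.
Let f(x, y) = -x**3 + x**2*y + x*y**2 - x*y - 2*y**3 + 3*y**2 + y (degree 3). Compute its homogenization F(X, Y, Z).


F(X, Y, Z) = -X**3 + X**2*Y + X*Y**2 - X*Y*Z - 2*Y**3 + 3*Y**2*Z + Y*Z**2

deg(f) = 3.
Substitute x = X/Z, y = Y/Z into f, then multiply by Z^3.
  monomial -1·x^3·y^0 ↦ -1·X^3·Y^0·Z^0.
  monomial 1·x^2·y^1 ↦ 1·X^2·Y^1·Z^0.
  monomial 1·x^1·y^2 ↦ 1·X^1·Y^2·Z^0.
  monomial -1·x^1·y^1 ↦ -1·X^1·Y^1·Z^1.
  monomial -2·x^0·y^3 ↦ -2·X^0·Y^3·Z^0.
  monomial 3·x^0·y^2 ↦ 3·X^0·Y^2·Z^1.
  monomial 1·x^0·y^1 ↦ 1·X^0·Y^1·Z^2.
Collecting: F(X, Y, Z) = -X**3 + X**2*Y + X*Y**2 - X*Y*Z - 2*Y**3 + 3*Y**2*Z + Y*Z**2.


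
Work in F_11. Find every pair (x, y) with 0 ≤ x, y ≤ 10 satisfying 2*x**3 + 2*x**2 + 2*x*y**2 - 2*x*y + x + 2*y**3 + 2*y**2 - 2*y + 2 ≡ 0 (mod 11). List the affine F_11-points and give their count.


Affine F_11-points: {(0, 2), (0, 4), (3, 0), (4, 5), (5, 9), (6, 6), (7, 6), (8, 6), (8, 9), (9, 7), (10, 3)}; count = 11.

For each of the 121 pairs (x, y) ∈ F_11², evaluate f(x, y) mod 11. Record the zeros.
  x = 0: [0↦2, 1↦4, 2↦0, 3↦2, 4↦0, 5↦6, 6↦10, 7↦2, 8↦5, 9↦9, 10↦4]  zeros at y ∈ {2, 4}
  x = 1: [0↦7, 1↦9, 2↦9, 3↦8, 4↦7, 5↦7, 6↦9, 7↦3, 8↦1, 9↦4, 10↦2]  zeros at y ∈ ∅
  x = 2: [0↦6, 1↦8, 2↦1, 3↦8, 4↦8, 5↦2, 6↦2, 7↦9, 8↦2, 9↦4, 10↦5]  zeros at y ∈ ∅
  x = 3: [0↦0, 1↦2, 2↦10, 3↦3, 4↦4, 5↦3, 6↦1, 7↦10, 8↦9, 9↦10, 10↦3]  zeros at y ∈ {0}
  x = 4: [0↦1, 1↦3, 2↦4, 3↦5, 4↦7, 5↦0, 6↦7, 7↦7, 8↦1, 9↦1, 10↦8]  zeros at y ∈ {5}
  x = 5: [0↦10, 1↦1, 2↦6, 3↦4, 4↦7, 5↦5, 6↦10, 7↦1, 8↦1, 9↦0, 10↦10]  zeros at y ∈ {9}
  x = 6: [0↦6, 1↦8, 2↦6, 3↦1, 4↦5, 5↦8, 6↦0, 7↦4, 8↦10, 9↦8, 10↦10]  zeros at y ∈ {6}
  x = 7: [0↦1, 1↦3, 2↦5, 3↦8, 4↦2, 5↦10, 6↦0, 7↦6, 8↦7, 9↦4, 10↦9]  zeros at y ∈ {6}
  x = 8: [0↦7, 1↦9, 2↦4, 3↦4, 4↦10, 5↦1, 6↦0, 7↦8, 8↦4, 9↦0, 10↦8]  zeros at y ∈ {6, 9}
  x = 9: [0↦3, 1↦5, 2↦4, 3↦1, 4↦8, 5↦4, 6↦1, 7↦0, 8↦2, 9↦8, 10↦8]  zeros at y ∈ {7}
  x = 10: [0↦1, 1↦3, 2↦6, 3↦0, 4↦8, 5↦9, 6↦4, 7↦5, 8↦2, 9↦7, 10↦10]  zeros at y ∈ {3}
Collecting zeros: affine points = {(0, 2), (0, 4), (3, 0), (4, 5), (5, 9), (6, 6), (7, 6), (8, 6), (8, 9), (9, 7), (10, 3)}.
Total count |C(F_11)_aff| = 11.


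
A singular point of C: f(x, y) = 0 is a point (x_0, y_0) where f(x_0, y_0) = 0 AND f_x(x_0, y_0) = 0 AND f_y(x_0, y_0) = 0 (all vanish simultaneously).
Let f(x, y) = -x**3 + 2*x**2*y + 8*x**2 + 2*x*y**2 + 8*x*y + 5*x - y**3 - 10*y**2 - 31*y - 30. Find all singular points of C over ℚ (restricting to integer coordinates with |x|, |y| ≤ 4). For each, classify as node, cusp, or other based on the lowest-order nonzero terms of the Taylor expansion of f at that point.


Singular points: {(1, -3)}; classification: node.

Compute partial derivatives:
  f_x = -3*x**2 + 4*x*y + 16*x + 2*y**2 + 8*y + 5.
  f_y = 2*x**2 + 4*x*y + 8*x - 3*y**2 - 20*y - 31.
Scan x_0 ∈ {−4, ..., 4}. For each x_0, f_y(x_0, y) is a polynomial in y; find its integer roots y ∈ {−4, ..., 4}, then test f_x and f at those candidates.
  x = -4: f_y(-4, y) = -3*y**2 - 36*y - 31; no integer root y with |y| ≤ 4.
  x = -3: f_y(-3, y) = -3*y**2 - 32*y - 37; no integer root y with |y| ≤ 4.
  x = -2: f_y(-2, y) = -3*y**2 - 28*y - 39; no integer root y with |y| ≤ 4.
  x = -1: f_y(-1, y) = -3*y**2 - 24*y - 37; no integer root y with |y| ≤ 4.
  x = 0: f_y(0, y) = -3*y**2 - 20*y - 31; no integer root y with |y| ≤ 4.
  x = 1: f_y(1, y) = -3*y**2 - 16*y - 21; vanishes at y ∈ {-3}. (1, -3): f_x = 0, f = 0 — SINGULAR.
  x = 2: f_y(2, y) = -3*y**2 - 12*y - 7; no integer root y with |y| ≤ 4.
  x = 3: f_y(3, y) = -3*y**2 - 8*y + 11; vanishes at y ∈ {1}. (3, 1): f_x = 48 ≠ 0.
  x = 4: f_y(4, y) = -3*y**2 - 4*y + 33; no integer root y with |y| ≤ 4.
Only singular point on the grid: (1, -3).
Classify: substitute x = 1 + u, y = -3 + v and expand: f = -u**3 + 2*u**2*v - u**2 + 2*u*v**2 - v**3 + v**2.
No constant or linear terms (consistent with a singular point). Quadratic part: -u**2 + v**2. Cubic part: -u**3 + 2*u**2*v + 2*u*v**2 - v**3.
The quadratic part v**2 - u**2 = (v − u)(v + u) splits into two distinct linear factors, so there are two distinct tangent lines y − -3 = ±(x − 1) — this is a node (ordinary double point).
Classification: node.


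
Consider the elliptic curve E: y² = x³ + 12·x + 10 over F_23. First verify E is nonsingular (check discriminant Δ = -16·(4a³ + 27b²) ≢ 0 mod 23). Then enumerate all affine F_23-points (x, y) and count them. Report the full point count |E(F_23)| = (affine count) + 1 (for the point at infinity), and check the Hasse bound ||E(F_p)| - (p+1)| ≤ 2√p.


Affine points = {(1, 0), (3, 2), (3, 21), (7, 0), (10, 7), (10, 16), (11, 1), (11, 22), (14, 1), (14, 22), (15, 0), (18, 3), (18, 20), (19, 6), (19, 17), (20, 4), (20, 19), (21, 1), (21, 22)}; affine count = 19; |E(F_23)| = 20.

Discriminant check: Δ ∝ 4a³ + 27b² = 4·12³ + 27·10² = 4·1728 + 27·100 ≡ 21 (mod 23). Nonzero ⇒ E is nonsingular.
For each x ∈ F_23, compute rhs = x³ + 12·x + 10 mod 23, then count y ∈ F_23 with y² ≡ rhs.
  x = 0: rhs = 10, matching y values: none (0 points).
  x = 1: rhs = 0, matching y values: 0 (1 points).
  x = 2: rhs = 19, matching y values: none (0 points).
  x = 3: rhs = 4, matching y values: 2, 21 (2 points).
  x = 4: rhs = 7, matching y values: none (0 points).
  x = 5: rhs = 11, matching y values: none (0 points).
  x = 6: rhs = 22, matching y values: none (0 points).
  x = 7: rhs = 0, matching y values: 0 (1 points).
  x = 8: rhs = 20, matching y values: none (0 points).
  x = 9: rhs = 19, matching y values: none (0 points).
  x = 10: rhs = 3, matching y values: 7, 16 (2 points).
  x = 11: rhs = 1, matching y values: 1, 22 (2 points).
  x = 12: rhs = 19, matching y values: none (0 points).
  x = 13: rhs = 17, matching y values: none (0 points).
  x = 14: rhs = 1, matching y values: 1, 22 (2 points).
  x = 15: rhs = 0, matching y values: 0 (1 points).
  x = 16: rhs = 20, matching y values: none (0 points).
  x = 17: rhs = 21, matching y values: none (0 points).
  x = 18: rhs = 9, matching y values: 3, 20 (2 points).
  x = 19: rhs = 13, matching y values: 6, 17 (2 points).
  x = 20: rhs = 16, matching y values: 4, 19 (2 points).
  x = 21: rhs = 1, matching y values: 1, 22 (2 points).
  x = 22: rhs = 20, matching y values: none (0 points).
Total affine count: 19.
Full point count |E(F_23)| = 19 + 1 = 20.
Hasse bound: |20 − (23+1)| = |-4| = 4 ≤ 2√23 ≈ 9.5917 ✓.


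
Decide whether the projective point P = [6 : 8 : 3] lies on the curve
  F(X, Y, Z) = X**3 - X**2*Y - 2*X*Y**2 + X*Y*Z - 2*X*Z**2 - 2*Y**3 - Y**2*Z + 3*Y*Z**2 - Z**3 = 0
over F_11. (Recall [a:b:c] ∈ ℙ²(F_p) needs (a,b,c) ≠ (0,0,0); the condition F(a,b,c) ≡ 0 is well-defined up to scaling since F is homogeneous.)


F(6,8,3) ≡ 6 (mod 11); P is NOT on the curve.

Evaluate F(6, 8, 3) term-by-term (mod 11).
  X**3 ↦ 1·216·1·1 = 216
  -X**2*Y ↦ -1·36·8·1 = -288
  -2*X*Y**2 ↦ -2·6·64·1 = -768
  X*Y*Z ↦ 1·6·8·3 = 144
  -2*X*Z**2 ↦ -2·6·1·9 = -108
  -2*Y**3 ↦ -2·1·512·1 = -1024
  -Y**2*Z ↦ -1·1·64·3 = -192
  3*Y*Z**2 ↦ 3·1·8·9 = 216
  -Z**3 ↦ -1·1·1·27 = -27
Sum: F(6, 8, 3) = (216) + (-288) + (-768) + (144) + (-108) + (-1024) + (-192) + (216) + (-27) = -1831.
Reducing mod 11: -1831 ≡ 6 (mod 11).
Since F(a, b, c) ≡ 6 ≠ 0 (mod 11), P does NOT lie on the curve.


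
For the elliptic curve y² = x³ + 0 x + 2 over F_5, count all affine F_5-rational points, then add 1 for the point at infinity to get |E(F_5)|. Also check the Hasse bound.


Affine points = {(2, 0), (3, 2), (3, 3), (4, 1), (4, 4)}; affine count = 5; |E(F_5)| = 6.

Discriminant check: Δ ∝ 4a³ + 27b² = 4·0³ + 27·2² = 4·0 + 27·4 ≡ 3 (mod 5). Nonzero ⇒ E is nonsingular.
For each x ∈ F_5, compute rhs = x³ + 0·x + 2 mod 5, then count y ∈ F_5 with y² ≡ rhs.
  x = 0: rhs = 2, matching y values: none (0 points).
  x = 1: rhs = 3, matching y values: none (0 points).
  x = 2: rhs = 0, matching y values: 0 (1 points).
  x = 3: rhs = 4, matching y values: 2, 3 (2 points).
  x = 4: rhs = 1, matching y values: 1, 4 (2 points).
Total affine count: 5.
Full point count |E(F_5)| = 5 + 1 = 6.
Hasse bound: |6 − (5+1)| = |0| = 0 ≤ 2√5 ≈ 4.4721 ✓.


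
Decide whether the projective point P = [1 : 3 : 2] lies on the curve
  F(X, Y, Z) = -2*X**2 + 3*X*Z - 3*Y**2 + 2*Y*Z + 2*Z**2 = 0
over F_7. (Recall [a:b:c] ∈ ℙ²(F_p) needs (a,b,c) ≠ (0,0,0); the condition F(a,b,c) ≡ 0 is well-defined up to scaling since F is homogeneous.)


F(1,3,2) ≡ 4 (mod 7); P is NOT on the curve.

Evaluate F(1, 3, 2) term-by-term (mod 7).
  -2*X**2 ↦ -2·1·1·1 = -2
  3*X*Z ↦ 3·1·1·2 = 6
  -3*Y**2 ↦ -3·1·9·1 = -27
  2*Y*Z ↦ 2·1·3·2 = 12
  2*Z**2 ↦ 2·1·1·4 = 8
Sum: F(1, 3, 2) = (-2) + (6) + (-27) + (12) + (8) = -3.
Reducing mod 7: -3 ≡ 4 (mod 7).
Since F(a, b, c) ≡ 4 ≠ 0 (mod 7), P does NOT lie on the curve.


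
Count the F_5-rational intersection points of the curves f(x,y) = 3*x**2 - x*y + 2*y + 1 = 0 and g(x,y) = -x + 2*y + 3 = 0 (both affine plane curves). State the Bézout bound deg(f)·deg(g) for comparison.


Common zeros: ∅; count = 0; Bézout bound = 2.

deg(f) = 2, deg(g) = 1, so Bézout bound = 2.
Scan x ∈ F_5. For each x, list the y ∈ F_5 with f(x, y) ≡ 0 and those with g(x, y) ≡ 0 (mod 5); the common zeros in that column are the intersection.
  x = 0: f ≡ 0 at y ∈ {2}; g ≡ 0 at y ∈ {1}; common: ∅.
  x = 1: f ≡ 0 at y ∈ {1}; g ≡ 0 at y ∈ {4}; common: ∅.
  x = 2: f ≡ 0 at y ∈ ∅; g ≡ 0 at y ∈ {2}; common: ∅.
  x = 3: f ≡ 0 at y ∈ {3}; g ≡ 0 at y ∈ {0}; common: ∅.
  x = 4: f ≡ 0 at y ∈ {2}; g ≡ 0 at y ∈ {3}; common: ∅.
Collecting: common zeros = ∅, so the count is 0.
Comparison with the Bézout bound: 0 ≤ 2 = deg(f)·deg(g), as expected for curves with no common component (the affine F_5-count falls short of the bound because intersections may lie at infinity, over extension fields, or carry multiplicity).


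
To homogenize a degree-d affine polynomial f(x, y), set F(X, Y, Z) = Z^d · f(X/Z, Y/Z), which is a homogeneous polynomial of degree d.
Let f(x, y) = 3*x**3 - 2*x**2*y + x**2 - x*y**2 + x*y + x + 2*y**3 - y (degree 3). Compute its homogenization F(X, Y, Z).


F(X, Y, Z) = 3*X**3 - 2*X**2*Y + X**2*Z - X*Y**2 + X*Y*Z + X*Z**2 + 2*Y**3 - Y*Z**2

deg(f) = 3.
Substitute x = X/Z, y = Y/Z into f, then multiply by Z^3.
  monomial 3·x^3·y^0 ↦ 3·X^3·Y^0·Z^0.
  monomial -2·x^2·y^1 ↦ -2·X^2·Y^1·Z^0.
  monomial 1·x^2·y^0 ↦ 1·X^2·Y^0·Z^1.
  monomial -1·x^1·y^2 ↦ -1·X^1·Y^2·Z^0.
  monomial 1·x^1·y^1 ↦ 1·X^1·Y^1·Z^1.
  monomial 1·x^1·y^0 ↦ 1·X^1·Y^0·Z^2.
  monomial 2·x^0·y^3 ↦ 2·X^0·Y^3·Z^0.
  monomial -1·x^0·y^1 ↦ -1·X^0·Y^1·Z^2.
Collecting: F(X, Y, Z) = 3*X**3 - 2*X**2*Y + X**2*Z - X*Y**2 + X*Y*Z + X*Z**2 + 2*Y**3 - Y*Z**2.


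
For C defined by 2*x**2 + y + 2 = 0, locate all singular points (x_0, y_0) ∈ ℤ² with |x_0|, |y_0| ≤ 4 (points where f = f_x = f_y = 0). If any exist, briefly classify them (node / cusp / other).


No singular points in the scanned grid; C is smooth there.

Compute partial derivatives:
  f_x = 4*x.
  f_y = 1.
f_y = 1 is a nonzero constant, so f_y never vanishes: no point (x, y) can satisfy f = f_x = f_y = 0. In particular no (x, y) ∈ {−4, ..., 4}² is singular; the curve is smooth.


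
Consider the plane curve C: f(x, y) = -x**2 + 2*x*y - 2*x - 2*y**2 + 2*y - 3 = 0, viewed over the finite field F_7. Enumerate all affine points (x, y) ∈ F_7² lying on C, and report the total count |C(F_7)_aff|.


Affine F_7-points: {(0, 2), (0, 6), (2, 1), (2, 2), (3, 5), (3, 6), (5, 1), (5, 5)}; count = 8.

For each of the 49 pairs (x, y) ∈ F_7², evaluate f(x, y) mod 7. Record the zeros.
  x = 0: [0↦4, 1↦4, 2↦0, 3↦6, 4↦1, 5↦6, 6↦0]  zeros at y ∈ {2, 6}
  x = 1: [0↦1, 1↦3, 2↦1, 3↦2, 4↦6, 5↦6, 6↦2]  zeros at y ∈ ∅
  x = 2: [0↦3, 1↦0, 2↦0, 3↦3, 4↦2, 5↦4, 6↦2]  zeros at y ∈ {1, 2}
  x = 3: [0↦3, 1↦2, 2↦4, 3↦2, 4↦3, 5↦0, 6↦0]  zeros at y ∈ {5, 6}
  x = 4: [0↦1, 1↦2, 2↦6, 3↦6, 4↦2, 5↦1, 6↦3]  zeros at y ∈ ∅
  x = 5: [0↦4, 1↦0, 2↦6, 3↦1, 4↦6, 5↦0, 6↦4]  zeros at y ∈ {1, 5}
  x = 6: [0↦5, 1↦3, 2↦4, 3↦1, 4↦1, 5↦4, 6↦3]  zeros at y ∈ ∅
Collecting zeros: affine points = {(0, 2), (0, 6), (2, 1), (2, 2), (3, 5), (3, 6), (5, 1), (5, 5)}.
Total count |C(F_7)_aff| = 8.


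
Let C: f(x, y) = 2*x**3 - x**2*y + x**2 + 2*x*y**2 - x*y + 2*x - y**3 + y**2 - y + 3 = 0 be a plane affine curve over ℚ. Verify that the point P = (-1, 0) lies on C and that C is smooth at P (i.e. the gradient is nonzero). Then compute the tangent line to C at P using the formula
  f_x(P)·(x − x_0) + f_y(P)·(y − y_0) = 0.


Tangent line at P: 6*x - y + 6 = 0.

Step 1: f(-1, 0) = 0, so P lies on C.
Step 2: partial derivatives
  f_x(x, y) = 6*x**2 - 2*x*y + 2*x + 2*y**2 - y + 2, f_y(x, y) = -x**2 + 4*x*y - x - 3*y**2 + 2*y - 1.
  f_x(P) = 6, f_y(P) = -1 (gradient nonzero, so P is smooth).
Step 3: tangent line at P: 6·(x − -1) + -1·(y − 0) = 0.
Expanding: 6*x - y + 6 = 0.


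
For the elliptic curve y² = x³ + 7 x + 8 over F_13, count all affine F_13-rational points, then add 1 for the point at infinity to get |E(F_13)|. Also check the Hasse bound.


Affine points = {(1, 4), (1, 9), (2, 2), (2, 11), (3, 2), (3, 11), (4, 3), (4, 10), (5, 5), (5, 8), (7, 6), (7, 7), (8, 2), (8, 11), (10, 5), (10, 8), (11, 5), (11, 8), (12, 0)}; affine count = 19; |E(F_13)| = 20.

Discriminant check: Δ ∝ 4a³ + 27b² = 4·7³ + 27·8² = 4·343 + 27·64 ≡ 6 (mod 13). Nonzero ⇒ E is nonsingular.
For each x ∈ F_13, compute rhs = x³ + 7·x + 8 mod 13, then count y ∈ F_13 with y² ≡ rhs.
  x = 0: rhs = 8, matching y values: none (0 points).
  x = 1: rhs = 3, matching y values: 4, 9 (2 points).
  x = 2: rhs = 4, matching y values: 2, 11 (2 points).
  x = 3: rhs = 4, matching y values: 2, 11 (2 points).
  x = 4: rhs = 9, matching y values: 3, 10 (2 points).
  x = 5: rhs = 12, matching y values: 5, 8 (2 points).
  x = 6: rhs = 6, matching y values: none (0 points).
  x = 7: rhs = 10, matching y values: 6, 7 (2 points).
  x = 8: rhs = 4, matching y values: 2, 11 (2 points).
  x = 9: rhs = 7, matching y values: none (0 points).
  x = 10: rhs = 12, matching y values: 5, 8 (2 points).
  x = 11: rhs = 12, matching y values: 5, 8 (2 points).
  x = 12: rhs = 0, matching y values: 0 (1 points).
Total affine count: 19.
Full point count |E(F_13)| = 19 + 1 = 20.
Hasse bound: |20 − (13+1)| = |6| = 6 ≤ 2√13 ≈ 7.2111 ✓.


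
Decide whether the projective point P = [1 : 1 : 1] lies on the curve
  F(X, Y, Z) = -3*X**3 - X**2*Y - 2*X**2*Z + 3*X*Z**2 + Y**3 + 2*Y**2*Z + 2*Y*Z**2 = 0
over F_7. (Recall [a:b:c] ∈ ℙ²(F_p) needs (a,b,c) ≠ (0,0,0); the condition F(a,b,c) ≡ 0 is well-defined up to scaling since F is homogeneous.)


F(1,1,1) ≡ 2 (mod 7); P is NOT on the curve.

Evaluate F(1, 1, 1) term-by-term (mod 7).
  -3*X**3 ↦ -3·1·1·1 = -3
  -X**2*Y ↦ -1·1·1·1 = -1
  -2*X**2*Z ↦ -2·1·1·1 = -2
  3*X*Z**2 ↦ 3·1·1·1 = 3
  Y**3 ↦ 1·1·1·1 = 1
  2*Y**2*Z ↦ 2·1·1·1 = 2
  2*Y*Z**2 ↦ 2·1·1·1 = 2
Sum: F(1, 1, 1) = (-3) + (-1) + (-2) + (3) + (1) + (2) + (2) = 2.
Reducing mod 7: 2 ≡ 2 (mod 7).
Since F(a, b, c) ≡ 2 ≠ 0 (mod 7), P does NOT lie on the curve.


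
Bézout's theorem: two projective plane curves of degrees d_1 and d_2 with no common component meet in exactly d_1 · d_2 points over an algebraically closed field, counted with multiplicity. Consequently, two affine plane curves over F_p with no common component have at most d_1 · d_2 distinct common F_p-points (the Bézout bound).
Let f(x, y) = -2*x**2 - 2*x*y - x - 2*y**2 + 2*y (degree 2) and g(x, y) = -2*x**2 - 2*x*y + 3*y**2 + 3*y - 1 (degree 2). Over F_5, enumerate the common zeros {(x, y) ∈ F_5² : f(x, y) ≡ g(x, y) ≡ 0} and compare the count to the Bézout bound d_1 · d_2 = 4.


Common zeros: {(0, 1), (2, 4)}; count = 2; Bézout bound = 4.

deg(f) = 2, deg(g) = 2, so Bézout bound = 4.
Scan x ∈ F_5. For each x, list the y ∈ F_5 with f(x, y) ≡ 0 and those with g(x, y) ≡ 0 (mod 5); the common zeros in that column are the intersection.
  x = 0: f ≡ 0 at y ∈ {0, 1}; g ≡ 0 at y ∈ {1, 3}; common: {1}.
  x = 1: f ≡ 0 at y ∈ {1, 4}; g ≡ 0 at y ∈ ∅; common: ∅.
  x = 2: f ≡ 0 at y ∈ {0, 4}; g ≡ 0 at y ∈ {3, 4}; common: {4}.
  x = 3: f ≡ 0 at y ∈ ∅; g ≡ 0 at y ∈ ∅; common: ∅.
  x = 4: f ≡ 0 at y ∈ ∅; g ≡ 0 at y ∈ {1, 4}; common: ∅.
Collecting: common zeros = {(0, 1), (2, 4)}, so the count is 2.
Comparison with the Bézout bound: 2 ≤ 4 = deg(f)·deg(g), as expected for curves with no common component (the affine F_5-count falls short of the bound because intersections may lie at infinity, over extension fields, or carry multiplicity).


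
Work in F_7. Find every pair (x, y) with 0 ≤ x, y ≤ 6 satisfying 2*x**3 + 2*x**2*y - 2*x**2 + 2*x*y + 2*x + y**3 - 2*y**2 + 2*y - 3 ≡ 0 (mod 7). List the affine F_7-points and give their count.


Affine F_7-points: {(2, 5), (3, 2), (3, 3), (3, 4), (4, 4), (4, 6), (6, 6)}; count = 7.

For each of the 49 pairs (x, y) ∈ F_7², evaluate f(x, y) mod 7. Record the zeros.
  x = 0: [0↦4, 1↦5, 2↦1, 3↦5, 4↦2, 5↦5, 6↦6]  zeros at y ∈ ∅
  x = 1: [0↦6, 1↦4, 2↦4, 3↦5, 4↦6, 5↦6, 6↦4]  zeros at y ∈ ∅
  x = 2: [0↦2, 1↦1, 2↦2, 3↦4, 4↦6, 5↦0, 6↦6]  zeros at y ∈ {5}
  x = 3: [0↦4, 1↦1, 2↦0, 3↦0, 4↦0, 5↦6, 6↦3]  zeros at y ∈ {2, 3, 4}
  x = 4: [0↦3, 1↦2, 2↦3, 3↦5, 4↦0, 5↦1, 6↦0]  zeros at y ∈ {4, 6}
  x = 5: [0↦4, 1↦2, 2↦2, 3↦3, 4↦4, 5↦4, 6↦2]  zeros at y ∈ ∅
  x = 6: [0↦5, 1↦6, 2↦2, 3↦6, 4↦3, 5↦6, 6↦0]  zeros at y ∈ {6}
Collecting zeros: affine points = {(2, 5), (3, 2), (3, 3), (3, 4), (4, 4), (4, 6), (6, 6)}.
Total count |C(F_7)_aff| = 7.


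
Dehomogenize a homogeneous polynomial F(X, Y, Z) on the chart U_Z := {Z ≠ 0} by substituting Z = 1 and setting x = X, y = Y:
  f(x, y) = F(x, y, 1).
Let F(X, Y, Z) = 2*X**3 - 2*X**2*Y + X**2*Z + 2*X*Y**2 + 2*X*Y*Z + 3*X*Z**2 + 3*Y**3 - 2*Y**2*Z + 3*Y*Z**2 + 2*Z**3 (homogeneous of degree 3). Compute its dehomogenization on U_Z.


f(x, y) = 2*x**3 - 2*x**2*y + x**2 + 2*x*y**2 + 2*x*y + 3*x + 3*y**3 - 2*y**2 + 3*y + 2

On U_Z we set Z = 1. Each monomial c·X^i·Y^j·Z^k in F becomes c·x^i·y^j·1^k = c·x^i·y^j.
Substituting Z = 1: F(X, Y, 1) = 2*x**3 - 2*x**2*y + x**2 + 2*x*y**2 + 2*x*y + 3*x + 3*y**3 - 2*y**2 + 3*y + 2.
Note: deg(f) ≤ deg(F) = 3; strict inequality happens when F is divisible by Z (lost terms).


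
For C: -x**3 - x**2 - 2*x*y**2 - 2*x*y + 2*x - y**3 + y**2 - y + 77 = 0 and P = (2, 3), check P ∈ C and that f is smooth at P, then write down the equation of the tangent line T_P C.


Tangent line at P: -38*x - 50*y + 226 = 0.

Step 1: f(2, 3) = 0, so P lies on C.
Step 2: partial derivatives
  f_x(x, y) = -3*x**2 - 2*x - 2*y**2 - 2*y + 2, f_y(x, y) = -4*x*y - 2*x - 3*y**2 + 2*y - 1.
  f_x(P) = -38, f_y(P) = -50 (gradient nonzero, so P is smooth).
Step 3: tangent line at P: -38·(x − 2) + -50·(y − 3) = 0.
Expanding: -38*x - 50*y + 226 = 0.


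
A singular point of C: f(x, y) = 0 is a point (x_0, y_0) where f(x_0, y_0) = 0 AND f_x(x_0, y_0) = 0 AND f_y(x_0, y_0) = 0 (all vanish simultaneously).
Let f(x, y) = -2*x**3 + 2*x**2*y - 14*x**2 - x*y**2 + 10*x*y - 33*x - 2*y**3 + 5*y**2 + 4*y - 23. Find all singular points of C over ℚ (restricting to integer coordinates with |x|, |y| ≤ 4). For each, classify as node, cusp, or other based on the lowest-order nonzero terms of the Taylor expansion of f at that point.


Singular points: {(-2, 1)}; classification: cusp.

Compute partial derivatives:
  f_x = -6*x**2 + 4*x*y - 28*x - y**2 + 10*y - 33.
  f_y = 2*x**2 - 2*x*y + 10*x - 6*y**2 + 10*y + 4.
Scan x_0 ∈ {−4, ..., 4}. For each x_0, f_y(x_0, y) is a polynomial in y; find its integer roots y ∈ {−4, ..., 4}, then test f_x and f at those candidates.
  x = -4: f_y(-4, y) = -6*y**2 + 18*y - 4; no integer root y with |y| ≤ 4.
  x = -3: f_y(-3, y) = -6*y**2 + 16*y - 8; vanishes at y ∈ {2}. (-3, 2): f_x = -11 ≠ 0.
  x = -2: f_y(-2, y) = -6*y**2 + 14*y - 8; vanishes at y ∈ {1}. (-2, 1): f_x = 0, f = 0 — SINGULAR.
  x = -1: f_y(-1, y) = -6*y**2 + 12*y - 4; no integer root y with |y| ≤ 4.
  x = 0: f_y(0, y) = -6*y**2 + 10*y + 4; vanishes at y ∈ {2}. (0, 2): f_x = -17 ≠ 0.
  x = 1: f_y(1, y) = -6*y**2 + 8*y + 16; no integer root y with |y| ≤ 4.
  x = 2: f_y(2, y) = -6*y**2 + 6*y + 32; no integer root y with |y| ≤ 4.
  x = 3: f_y(3, y) = -6*y**2 + 4*y + 52; no integer root y with |y| ≤ 4.
  x = 4: f_y(4, y) = -6*y**2 + 2*y + 76; no integer root y with |y| ≤ 4.
Only singular point on the grid: (-2, 1).
Classify: substitute x = -2 + u, y = 1 + v and expand: f = -2*u**3 + 2*u**2*v - u*v**2 - 2*v**3 + v**2.
No constant or linear terms (consistent with a singular point). Quadratic part: v**2. Cubic part: -2*u**3 + 2*u**2*v - u*v**2 - 2*v**3.
The quadratic part v**2 is a perfect square, so there is a single (double) tangent line v = 0, i.e. y = 1. Restricting the cubic part to that line (v = 0) leaves -2*u**3 ≠ 0, so f is not divisible by v and the branch is v² ≈ 2*u**3 to lowest order — this is a cusp.
Classification: cusp.
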